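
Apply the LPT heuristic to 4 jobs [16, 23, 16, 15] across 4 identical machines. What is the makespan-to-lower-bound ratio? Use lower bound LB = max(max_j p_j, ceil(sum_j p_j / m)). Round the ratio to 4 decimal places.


LPT order: [23, 16, 16, 15]
Machine loads after assignment: [23, 16, 16, 15]
LPT makespan = 23
Lower bound = max(max_job, ceil(total/4)) = max(23, 18) = 23
Ratio = 23 / 23 = 1.0

1.0


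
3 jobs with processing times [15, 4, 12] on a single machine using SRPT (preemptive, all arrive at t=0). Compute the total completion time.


Since all jobs arrive at t=0, SRPT equals SPT ordering.
SPT order: [4, 12, 15]
Completion times:
  Job 1: p=4, C=4
  Job 2: p=12, C=16
  Job 3: p=15, C=31
Total completion time = 4 + 16 + 31 = 51

51


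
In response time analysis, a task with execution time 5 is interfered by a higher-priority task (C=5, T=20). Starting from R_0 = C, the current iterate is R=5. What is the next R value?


R_next = C + ceil(R_prev / T_hp) * C_hp
ceil(5 / 20) = ceil(0.25) = 1
Interference = 1 * 5 = 5
R_next = 5 + 5 = 10

10


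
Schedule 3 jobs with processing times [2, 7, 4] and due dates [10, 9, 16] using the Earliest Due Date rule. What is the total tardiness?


Sort by due date (EDD order): [(7, 9), (2, 10), (4, 16)]
Compute completion times and tardiness:
  Job 1: p=7, d=9, C=7, tardiness=max(0,7-9)=0
  Job 2: p=2, d=10, C=9, tardiness=max(0,9-10)=0
  Job 3: p=4, d=16, C=13, tardiness=max(0,13-16)=0
Total tardiness = 0

0


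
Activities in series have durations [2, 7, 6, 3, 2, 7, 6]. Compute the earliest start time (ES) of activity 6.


Activity 6 starts after activities 1 through 5 complete.
Predecessor durations: [2, 7, 6, 3, 2]
ES = 2 + 7 + 6 + 3 + 2 = 20

20


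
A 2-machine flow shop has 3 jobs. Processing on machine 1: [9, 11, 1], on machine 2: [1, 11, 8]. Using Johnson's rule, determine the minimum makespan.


Apply Johnson's rule:
  Group 1 (a <= b): [(3, 1, 8), (2, 11, 11)]
  Group 2 (a > b): [(1, 9, 1)]
Optimal job order: [3, 2, 1]
Schedule:
  Job 3: M1 done at 1, M2 done at 9
  Job 2: M1 done at 12, M2 done at 23
  Job 1: M1 done at 21, M2 done at 24
Makespan = 24

24


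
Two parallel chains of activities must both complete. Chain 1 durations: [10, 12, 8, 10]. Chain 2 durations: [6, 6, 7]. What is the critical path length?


Path A total = 10 + 12 + 8 + 10 = 40
Path B total = 6 + 6 + 7 = 19
Critical path = longest path = max(40, 19) = 40

40


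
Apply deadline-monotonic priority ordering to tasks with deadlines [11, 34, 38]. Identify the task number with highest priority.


Sort tasks by relative deadline (ascending):
  Task 1: deadline = 11
  Task 2: deadline = 34
  Task 3: deadline = 38
Priority order (highest first): [1, 2, 3]
Highest priority task = 1

1


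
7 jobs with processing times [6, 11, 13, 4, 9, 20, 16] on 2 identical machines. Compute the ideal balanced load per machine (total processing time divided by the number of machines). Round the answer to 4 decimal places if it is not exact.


Total processing time = 6 + 11 + 13 + 4 + 9 + 20 + 16 = 79
Number of machines = 2
Ideal balanced load = 79 / 2 = 39.5

39.5


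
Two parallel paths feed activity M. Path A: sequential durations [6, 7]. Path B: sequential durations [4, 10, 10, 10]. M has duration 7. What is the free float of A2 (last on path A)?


ES(A2) = sum of predecessors on chain A = 6
EF(A2) = ES + duration = 6 + 7 = 13
Successor of A2 is M. ES(M) = max(sum(A), sum(B)) = max(13, 34) = 34
Free float = ES(successor) - EF(current) = 34 - 13 = 21

21


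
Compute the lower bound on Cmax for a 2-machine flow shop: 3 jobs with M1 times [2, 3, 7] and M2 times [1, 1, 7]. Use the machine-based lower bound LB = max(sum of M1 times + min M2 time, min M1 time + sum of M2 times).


LB1 = sum(M1 times) + min(M2 times) = 12 + 1 = 13
LB2 = min(M1 times) + sum(M2 times) = 2 + 9 = 11
Lower bound = max(LB1, LB2) = max(13, 11) = 13

13


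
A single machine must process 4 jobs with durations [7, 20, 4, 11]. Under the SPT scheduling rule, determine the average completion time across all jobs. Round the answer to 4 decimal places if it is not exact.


Sort jobs by processing time (SPT order): [4, 7, 11, 20]
Compute completion times sequentially:
  Job 1: processing = 4, completes at 4
  Job 2: processing = 7, completes at 11
  Job 3: processing = 11, completes at 22
  Job 4: processing = 20, completes at 42
Sum of completion times = 79
Average completion time = 79/4 = 19.75

19.75


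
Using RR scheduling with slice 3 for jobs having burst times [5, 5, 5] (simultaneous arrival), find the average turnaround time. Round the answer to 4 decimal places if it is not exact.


Time quantum = 3
Execution trace:
  J1 runs 3 units, time = 3
  J2 runs 3 units, time = 6
  J3 runs 3 units, time = 9
  J1 runs 2 units, time = 11
  J2 runs 2 units, time = 13
  J3 runs 2 units, time = 15
Finish times: [11, 13, 15]
Average turnaround = 39/3 = 13.0

13.0


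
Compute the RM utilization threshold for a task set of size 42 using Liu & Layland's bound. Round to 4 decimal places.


Compute 2^(1/42) = 1.0166404394
Subtract 1: 1.0166404394 - 1 = 0.0166404394
Multiply by n: 42 * 0.0166404394 = 0.6988984548
Round to 4 dp: 0.6989

0.6989


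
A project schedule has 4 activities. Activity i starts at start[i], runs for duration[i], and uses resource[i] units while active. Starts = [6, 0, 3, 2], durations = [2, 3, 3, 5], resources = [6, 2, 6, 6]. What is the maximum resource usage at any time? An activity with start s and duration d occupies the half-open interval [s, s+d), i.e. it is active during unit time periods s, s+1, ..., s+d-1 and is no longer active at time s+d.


Each activity i is active on [start_i, start_i + duration_i).
Compute total resource usage per time slot:
  t=0: active resources = [2], total = 2
  t=1: active resources = [2], total = 2
  t=2: active resources = [2, 6], total = 8
  t=3: active resources = [6, 6], total = 12
  t=4: active resources = [6, 6], total = 12
  t=5: active resources = [6, 6], total = 12
  t=6: active resources = [6, 6], total = 12
  t=7: active resources = [6], total = 6
Peak resource demand = 12

12


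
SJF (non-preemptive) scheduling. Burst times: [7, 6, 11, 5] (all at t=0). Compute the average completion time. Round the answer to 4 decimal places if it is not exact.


SJF order (ascending): [5, 6, 7, 11]
Completion times:
  Job 1: burst=5, C=5
  Job 2: burst=6, C=11
  Job 3: burst=7, C=18
  Job 4: burst=11, C=29
Average completion = 63/4 = 15.75

15.75


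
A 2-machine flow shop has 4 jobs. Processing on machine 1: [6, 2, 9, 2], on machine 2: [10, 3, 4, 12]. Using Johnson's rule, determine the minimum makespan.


Apply Johnson's rule:
  Group 1 (a <= b): [(2, 2, 3), (4, 2, 12), (1, 6, 10)]
  Group 2 (a > b): [(3, 9, 4)]
Optimal job order: [2, 4, 1, 3]
Schedule:
  Job 2: M1 done at 2, M2 done at 5
  Job 4: M1 done at 4, M2 done at 17
  Job 1: M1 done at 10, M2 done at 27
  Job 3: M1 done at 19, M2 done at 31
Makespan = 31

31


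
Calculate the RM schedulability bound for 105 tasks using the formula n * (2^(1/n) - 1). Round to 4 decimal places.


Compute 2^(1/105) = 1.0066232390
Subtract 1: 1.0066232390 - 1 = 0.0066232390
Multiply by n: 105 * 0.0066232390 = 0.6954400950
Round to 4 dp: 0.6954

0.6954


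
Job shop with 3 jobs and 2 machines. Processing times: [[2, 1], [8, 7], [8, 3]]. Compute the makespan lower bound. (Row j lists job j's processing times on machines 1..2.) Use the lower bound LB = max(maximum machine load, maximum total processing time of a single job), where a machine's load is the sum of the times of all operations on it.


Machine loads:
  Machine 1: 2 + 8 + 8 = 18
  Machine 2: 1 + 7 + 3 = 11
Max machine load = 18
Job totals:
  Job 1: 3
  Job 2: 15
  Job 3: 11
Max job total = 15
Lower bound = max(18, 15) = 18

18


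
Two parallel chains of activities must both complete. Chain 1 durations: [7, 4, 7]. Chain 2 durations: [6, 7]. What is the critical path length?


Path A total = 7 + 4 + 7 = 18
Path B total = 6 + 7 = 13
Critical path = longest path = max(18, 13) = 18

18


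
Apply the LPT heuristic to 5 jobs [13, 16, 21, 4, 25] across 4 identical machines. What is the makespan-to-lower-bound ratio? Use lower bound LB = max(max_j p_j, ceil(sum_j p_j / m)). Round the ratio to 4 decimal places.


LPT order: [25, 21, 16, 13, 4]
Machine loads after assignment: [25, 21, 16, 17]
LPT makespan = 25
Lower bound = max(max_job, ceil(total/4)) = max(25, 20) = 25
Ratio = 25 / 25 = 1.0

1.0


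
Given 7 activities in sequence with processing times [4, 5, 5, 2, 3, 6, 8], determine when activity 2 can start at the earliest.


Activity 2 starts after activities 1 through 1 complete.
Predecessor durations: [4]
ES = 4 = 4

4


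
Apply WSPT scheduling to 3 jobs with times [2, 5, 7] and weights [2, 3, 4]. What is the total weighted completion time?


Compute p/w ratios and sort ascending (WSPT): [(2, 2), (5, 3), (7, 4)]
Compute weighted completion times:
  Job (p=2,w=2): C=2, w*C=2*2=4
  Job (p=5,w=3): C=7, w*C=3*7=21
  Job (p=7,w=4): C=14, w*C=4*14=56
Total weighted completion time = 81

81


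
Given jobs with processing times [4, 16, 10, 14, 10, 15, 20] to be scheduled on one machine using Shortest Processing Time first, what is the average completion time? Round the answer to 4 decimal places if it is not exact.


Sort jobs by processing time (SPT order): [4, 10, 10, 14, 15, 16, 20]
Compute completion times sequentially:
  Job 1: processing = 4, completes at 4
  Job 2: processing = 10, completes at 14
  Job 3: processing = 10, completes at 24
  Job 4: processing = 14, completes at 38
  Job 5: processing = 15, completes at 53
  Job 6: processing = 16, completes at 69
  Job 7: processing = 20, completes at 89
Sum of completion times = 291
Average completion time = 291/7 = 41.5714

41.5714


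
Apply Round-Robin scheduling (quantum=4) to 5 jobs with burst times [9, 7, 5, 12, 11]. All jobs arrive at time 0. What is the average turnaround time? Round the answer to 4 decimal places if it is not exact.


Time quantum = 4
Execution trace:
  J1 runs 4 units, time = 4
  J2 runs 4 units, time = 8
  J3 runs 4 units, time = 12
  J4 runs 4 units, time = 16
  J5 runs 4 units, time = 20
  J1 runs 4 units, time = 24
  J2 runs 3 units, time = 27
  J3 runs 1 units, time = 28
  J4 runs 4 units, time = 32
  J5 runs 4 units, time = 36
  J1 runs 1 units, time = 37
  J4 runs 4 units, time = 41
  J5 runs 3 units, time = 44
Finish times: [37, 27, 28, 41, 44]
Average turnaround = 177/5 = 35.4

35.4


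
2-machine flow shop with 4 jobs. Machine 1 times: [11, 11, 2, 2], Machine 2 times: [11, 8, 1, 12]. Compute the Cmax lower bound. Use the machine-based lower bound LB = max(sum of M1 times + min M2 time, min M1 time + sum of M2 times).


LB1 = sum(M1 times) + min(M2 times) = 26 + 1 = 27
LB2 = min(M1 times) + sum(M2 times) = 2 + 32 = 34
Lower bound = max(LB1, LB2) = max(27, 34) = 34

34


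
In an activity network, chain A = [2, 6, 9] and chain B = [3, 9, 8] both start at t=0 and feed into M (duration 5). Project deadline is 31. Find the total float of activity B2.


Forward pass: ES(B2) = sum of predecessors on chain B = 3
EF = ES + duration = 3 + 9 = 12
Backward pass: LF(M) = deadline = 31; LS(M) = 31 - 5 = 26
LF(B2) = LS(M) - sum(successors on chain B) = 26 - 8 = 18
LS = LF - duration = 18 - 9 = 9
Total float = LS - ES = 9 - 3 = 6

6


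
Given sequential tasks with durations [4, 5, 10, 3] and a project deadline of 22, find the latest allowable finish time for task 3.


LF(activity 3) = deadline - sum of successor durations
Successors: activities 4 through 4 with durations [3]
Sum of successor durations = 3
LF = 22 - 3 = 19

19


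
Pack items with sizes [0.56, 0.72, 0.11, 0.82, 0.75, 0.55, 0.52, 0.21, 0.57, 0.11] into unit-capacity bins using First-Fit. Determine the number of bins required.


Place items sequentially using First-Fit:
  Item 0.56 -> new Bin 1
  Item 0.72 -> new Bin 2
  Item 0.11 -> Bin 1 (now 0.67)
  Item 0.82 -> new Bin 3
  Item 0.75 -> new Bin 4
  Item 0.55 -> new Bin 5
  Item 0.52 -> new Bin 6
  Item 0.21 -> Bin 1 (now 0.88)
  Item 0.57 -> new Bin 7
  Item 0.11 -> Bin 1 (now 0.99)
Total bins used = 7

7


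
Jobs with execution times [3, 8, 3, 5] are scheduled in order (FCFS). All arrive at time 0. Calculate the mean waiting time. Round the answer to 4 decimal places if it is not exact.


FCFS order (as given): [3, 8, 3, 5]
Waiting times:
  Job 1: wait = 0
  Job 2: wait = 3
  Job 3: wait = 11
  Job 4: wait = 14
Sum of waiting times = 28
Average waiting time = 28/4 = 7.0

7.0


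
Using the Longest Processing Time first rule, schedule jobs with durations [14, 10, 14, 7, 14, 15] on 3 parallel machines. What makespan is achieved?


Sort jobs in decreasing order (LPT): [15, 14, 14, 14, 10, 7]
Assign each job to the least loaded machine:
  Machine 1: jobs [15, 7], load = 22
  Machine 2: jobs [14, 14], load = 28
  Machine 3: jobs [14, 10], load = 24
Makespan = max load = 28

28


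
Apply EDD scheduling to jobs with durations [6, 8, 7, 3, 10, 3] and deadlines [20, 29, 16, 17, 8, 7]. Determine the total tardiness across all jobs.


Sort by due date (EDD order): [(3, 7), (10, 8), (7, 16), (3, 17), (6, 20), (8, 29)]
Compute completion times and tardiness:
  Job 1: p=3, d=7, C=3, tardiness=max(0,3-7)=0
  Job 2: p=10, d=8, C=13, tardiness=max(0,13-8)=5
  Job 3: p=7, d=16, C=20, tardiness=max(0,20-16)=4
  Job 4: p=3, d=17, C=23, tardiness=max(0,23-17)=6
  Job 5: p=6, d=20, C=29, tardiness=max(0,29-20)=9
  Job 6: p=8, d=29, C=37, tardiness=max(0,37-29)=8
Total tardiness = 32

32


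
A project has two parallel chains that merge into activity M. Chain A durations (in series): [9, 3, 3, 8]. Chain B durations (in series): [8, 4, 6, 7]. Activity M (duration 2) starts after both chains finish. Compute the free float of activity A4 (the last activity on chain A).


ES(A4) = sum of predecessors on chain A = 15
EF(A4) = ES + duration = 15 + 8 = 23
Successor of A4 is M. ES(M) = max(sum(A), sum(B)) = max(23, 25) = 25
Free float = ES(successor) - EF(current) = 25 - 23 = 2

2


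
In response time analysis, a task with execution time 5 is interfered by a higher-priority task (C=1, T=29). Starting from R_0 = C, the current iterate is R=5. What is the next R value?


R_next = C + ceil(R_prev / T_hp) * C_hp
ceil(5 / 29) = ceil(0.1724) = 1
Interference = 1 * 1 = 1
R_next = 5 + 1 = 6

6


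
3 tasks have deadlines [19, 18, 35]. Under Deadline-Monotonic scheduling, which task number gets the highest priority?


Sort tasks by relative deadline (ascending):
  Task 2: deadline = 18
  Task 1: deadline = 19
  Task 3: deadline = 35
Priority order (highest first): [2, 1, 3]
Highest priority task = 2

2


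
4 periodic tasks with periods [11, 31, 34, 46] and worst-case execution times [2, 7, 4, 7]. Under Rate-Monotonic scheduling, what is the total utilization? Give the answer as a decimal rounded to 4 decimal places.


Compute individual utilizations (exact fractions):
  Task 1: C/T = 2/11 (approx. 0.1818)
  Task 2: C/T = 7/31 (approx. 0.2258)
  Task 3: C/T = 4/34 = 2/17 (approx. 0.1176)
  Task 4: C/T = 7/46 (approx. 0.1522)
Total utilization U = 2/11 + 7/31 + 2/17 + 7/46 = 180649/266662
Rounded to 4 decimal places: U = 0.6774
RM (Liu & Layland) bound for 4 tasks = 0.756828; compare with U = 180649/266662 (approx. 0.677446)
U <= bound, so schedulable by RM sufficient condition.

0.6774


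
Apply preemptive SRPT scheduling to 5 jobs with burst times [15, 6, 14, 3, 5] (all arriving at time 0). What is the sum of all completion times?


Since all jobs arrive at t=0, SRPT equals SPT ordering.
SPT order: [3, 5, 6, 14, 15]
Completion times:
  Job 1: p=3, C=3
  Job 2: p=5, C=8
  Job 3: p=6, C=14
  Job 4: p=14, C=28
  Job 5: p=15, C=43
Total completion time = 3 + 8 + 14 + 28 + 43 = 96

96


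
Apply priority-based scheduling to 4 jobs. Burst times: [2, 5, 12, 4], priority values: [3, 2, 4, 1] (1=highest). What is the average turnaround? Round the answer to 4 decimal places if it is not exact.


Sort by priority (ascending = highest first):
Order: [(1, 4), (2, 5), (3, 2), (4, 12)]
Completion times:
  Priority 1, burst=4, C=4
  Priority 2, burst=5, C=9
  Priority 3, burst=2, C=11
  Priority 4, burst=12, C=23
Average turnaround = 47/4 = 11.75

11.75


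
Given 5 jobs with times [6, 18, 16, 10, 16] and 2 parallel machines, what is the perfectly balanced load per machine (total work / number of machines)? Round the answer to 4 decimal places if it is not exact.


Total processing time = 6 + 18 + 16 + 10 + 16 = 66
Number of machines = 2
Ideal balanced load = 66 / 2 = 33.0

33.0


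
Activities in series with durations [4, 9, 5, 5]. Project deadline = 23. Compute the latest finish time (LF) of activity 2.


LF(activity 2) = deadline - sum of successor durations
Successors: activities 3 through 4 with durations [5, 5]
Sum of successor durations = 10
LF = 23 - 10 = 13

13


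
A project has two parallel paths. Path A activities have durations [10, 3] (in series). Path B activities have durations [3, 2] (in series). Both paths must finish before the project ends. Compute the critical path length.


Path A total = 10 + 3 = 13
Path B total = 3 + 2 = 5
Critical path = longest path = max(13, 5) = 13

13


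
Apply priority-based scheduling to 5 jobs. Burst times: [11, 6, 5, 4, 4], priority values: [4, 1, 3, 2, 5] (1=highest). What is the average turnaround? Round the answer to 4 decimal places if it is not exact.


Sort by priority (ascending = highest first):
Order: [(1, 6), (2, 4), (3, 5), (4, 11), (5, 4)]
Completion times:
  Priority 1, burst=6, C=6
  Priority 2, burst=4, C=10
  Priority 3, burst=5, C=15
  Priority 4, burst=11, C=26
  Priority 5, burst=4, C=30
Average turnaround = 87/5 = 17.4

17.4


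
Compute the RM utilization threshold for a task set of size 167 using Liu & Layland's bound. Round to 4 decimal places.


Compute 2^(1/167) = 1.0041592075
Subtract 1: 1.0041592075 - 1 = 0.0041592075
Multiply by n: 167 * 0.0041592075 = 0.6945876525
Round to 4 dp: 0.6946

0.6946


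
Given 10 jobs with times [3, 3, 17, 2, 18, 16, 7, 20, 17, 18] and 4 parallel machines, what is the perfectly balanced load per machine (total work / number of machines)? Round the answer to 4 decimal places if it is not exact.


Total processing time = 3 + 3 + 17 + 2 + 18 + 16 + 7 + 20 + 17 + 18 = 121
Number of machines = 4
Ideal balanced load = 121 / 4 = 30.25

30.25


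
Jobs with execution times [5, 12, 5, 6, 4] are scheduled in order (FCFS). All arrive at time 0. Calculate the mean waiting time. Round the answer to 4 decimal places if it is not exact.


FCFS order (as given): [5, 12, 5, 6, 4]
Waiting times:
  Job 1: wait = 0
  Job 2: wait = 5
  Job 3: wait = 17
  Job 4: wait = 22
  Job 5: wait = 28
Sum of waiting times = 72
Average waiting time = 72/5 = 14.4

14.4


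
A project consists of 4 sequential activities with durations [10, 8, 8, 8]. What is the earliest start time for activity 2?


Activity 2 starts after activities 1 through 1 complete.
Predecessor durations: [10]
ES = 10 = 10

10


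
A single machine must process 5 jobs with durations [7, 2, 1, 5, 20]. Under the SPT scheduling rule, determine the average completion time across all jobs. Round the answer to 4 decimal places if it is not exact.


Sort jobs by processing time (SPT order): [1, 2, 5, 7, 20]
Compute completion times sequentially:
  Job 1: processing = 1, completes at 1
  Job 2: processing = 2, completes at 3
  Job 3: processing = 5, completes at 8
  Job 4: processing = 7, completes at 15
  Job 5: processing = 20, completes at 35
Sum of completion times = 62
Average completion time = 62/5 = 12.4

12.4


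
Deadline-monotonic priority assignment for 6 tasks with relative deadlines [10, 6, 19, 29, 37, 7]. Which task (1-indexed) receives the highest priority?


Sort tasks by relative deadline (ascending):
  Task 2: deadline = 6
  Task 6: deadline = 7
  Task 1: deadline = 10
  Task 3: deadline = 19
  Task 4: deadline = 29
  Task 5: deadline = 37
Priority order (highest first): [2, 6, 1, 3, 4, 5]
Highest priority task = 2

2


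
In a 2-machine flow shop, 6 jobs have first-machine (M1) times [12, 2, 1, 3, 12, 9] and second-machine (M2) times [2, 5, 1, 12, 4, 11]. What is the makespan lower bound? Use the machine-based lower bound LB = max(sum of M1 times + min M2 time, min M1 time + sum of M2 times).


LB1 = sum(M1 times) + min(M2 times) = 39 + 1 = 40
LB2 = min(M1 times) + sum(M2 times) = 1 + 35 = 36
Lower bound = max(LB1, LB2) = max(40, 36) = 40

40


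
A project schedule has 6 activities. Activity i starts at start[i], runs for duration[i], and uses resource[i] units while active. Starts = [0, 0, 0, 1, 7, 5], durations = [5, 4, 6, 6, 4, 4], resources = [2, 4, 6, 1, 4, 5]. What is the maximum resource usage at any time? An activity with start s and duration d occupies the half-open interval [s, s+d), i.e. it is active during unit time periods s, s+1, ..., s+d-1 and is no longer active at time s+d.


Each activity i is active on [start_i, start_i + duration_i).
Compute total resource usage per time slot:
  t=0: active resources = [2, 4, 6], total = 12
  t=1: active resources = [2, 4, 6, 1], total = 13
  t=2: active resources = [2, 4, 6, 1], total = 13
  t=3: active resources = [2, 4, 6, 1], total = 13
  t=4: active resources = [2, 6, 1], total = 9
  t=5: active resources = [6, 1, 5], total = 12
  t=6: active resources = [1, 5], total = 6
  t=7: active resources = [4, 5], total = 9
  t=8: active resources = [4, 5], total = 9
  t=9: active resources = [4], total = 4
  t=10: active resources = [4], total = 4
Peak resource demand = 13

13


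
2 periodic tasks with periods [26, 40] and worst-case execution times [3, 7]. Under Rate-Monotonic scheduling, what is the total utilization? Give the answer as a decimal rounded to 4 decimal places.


Compute individual utilizations (exact fractions):
  Task 1: C/T = 3/26 (approx. 0.1154)
  Task 2: C/T = 7/40 (approx. 0.175)
Total utilization U = 3/26 + 7/40 = 151/520
Rounded to 4 decimal places: U = 0.2904
RM (Liu & Layland) bound for 2 tasks = 0.828427; compare with U = 151/520 (approx. 0.290385)
U <= bound, so schedulable by RM sufficient condition.

0.2904


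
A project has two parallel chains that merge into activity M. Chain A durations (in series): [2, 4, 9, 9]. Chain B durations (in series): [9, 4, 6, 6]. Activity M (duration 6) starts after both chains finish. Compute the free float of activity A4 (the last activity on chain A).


ES(A4) = sum of predecessors on chain A = 15
EF(A4) = ES + duration = 15 + 9 = 24
Successor of A4 is M. ES(M) = max(sum(A), sum(B)) = max(24, 25) = 25
Free float = ES(successor) - EF(current) = 25 - 24 = 1

1


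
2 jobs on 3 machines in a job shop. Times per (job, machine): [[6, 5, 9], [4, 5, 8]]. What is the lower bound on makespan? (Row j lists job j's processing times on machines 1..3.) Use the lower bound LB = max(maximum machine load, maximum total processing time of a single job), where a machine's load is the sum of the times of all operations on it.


Machine loads:
  Machine 1: 6 + 4 = 10
  Machine 2: 5 + 5 = 10
  Machine 3: 9 + 8 = 17
Max machine load = 17
Job totals:
  Job 1: 20
  Job 2: 17
Max job total = 20
Lower bound = max(17, 20) = 20

20


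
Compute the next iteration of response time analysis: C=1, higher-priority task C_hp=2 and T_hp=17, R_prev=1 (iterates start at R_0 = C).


R_next = C + ceil(R_prev / T_hp) * C_hp
ceil(1 / 17) = ceil(0.0588) = 1
Interference = 1 * 2 = 2
R_next = 1 + 2 = 3

3


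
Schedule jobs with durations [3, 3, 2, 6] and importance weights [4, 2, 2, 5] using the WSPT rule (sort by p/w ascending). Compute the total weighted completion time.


Compute p/w ratios and sort ascending (WSPT): [(3, 4), (2, 2), (6, 5), (3, 2)]
Compute weighted completion times:
  Job (p=3,w=4): C=3, w*C=4*3=12
  Job (p=2,w=2): C=5, w*C=2*5=10
  Job (p=6,w=5): C=11, w*C=5*11=55
  Job (p=3,w=2): C=14, w*C=2*14=28
Total weighted completion time = 105

105


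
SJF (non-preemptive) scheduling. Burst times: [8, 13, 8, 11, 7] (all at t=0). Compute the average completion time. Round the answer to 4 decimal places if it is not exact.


SJF order (ascending): [7, 8, 8, 11, 13]
Completion times:
  Job 1: burst=7, C=7
  Job 2: burst=8, C=15
  Job 3: burst=8, C=23
  Job 4: burst=11, C=34
  Job 5: burst=13, C=47
Average completion = 126/5 = 25.2

25.2


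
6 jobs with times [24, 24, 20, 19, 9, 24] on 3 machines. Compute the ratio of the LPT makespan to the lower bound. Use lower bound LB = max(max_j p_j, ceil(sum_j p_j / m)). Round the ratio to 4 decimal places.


LPT order: [24, 24, 24, 20, 19, 9]
Machine loads after assignment: [44, 43, 33]
LPT makespan = 44
Lower bound = max(max_job, ceil(total/3)) = max(24, 40) = 40
Ratio = 44 / 40 = 1.1

1.1


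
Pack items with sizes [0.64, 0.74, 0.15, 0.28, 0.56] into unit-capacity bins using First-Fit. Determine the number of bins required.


Place items sequentially using First-Fit:
  Item 0.64 -> new Bin 1
  Item 0.74 -> new Bin 2
  Item 0.15 -> Bin 1 (now 0.79)
  Item 0.28 -> new Bin 3
  Item 0.56 -> Bin 3 (now 0.84)
Total bins used = 3

3


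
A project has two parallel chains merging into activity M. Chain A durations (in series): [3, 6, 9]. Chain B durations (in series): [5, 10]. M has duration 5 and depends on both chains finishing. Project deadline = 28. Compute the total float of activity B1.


Forward pass: ES(B1) = sum of predecessors on chain B = 0
EF = ES + duration = 0 + 5 = 5
Backward pass: LF(M) = deadline = 28; LS(M) = 28 - 5 = 23
LF(B1) = LS(M) - sum(successors on chain B) = 23 - 10 = 13
LS = LF - duration = 13 - 5 = 8
Total float = LS - ES = 8 - 0 = 8

8


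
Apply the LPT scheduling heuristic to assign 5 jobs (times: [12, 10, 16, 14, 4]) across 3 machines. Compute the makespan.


Sort jobs in decreasing order (LPT): [16, 14, 12, 10, 4]
Assign each job to the least loaded machine:
  Machine 1: jobs [16], load = 16
  Machine 2: jobs [14, 4], load = 18
  Machine 3: jobs [12, 10], load = 22
Makespan = max load = 22

22


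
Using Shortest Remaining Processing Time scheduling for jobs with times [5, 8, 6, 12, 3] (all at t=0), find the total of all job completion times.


Since all jobs arrive at t=0, SRPT equals SPT ordering.
SPT order: [3, 5, 6, 8, 12]
Completion times:
  Job 1: p=3, C=3
  Job 2: p=5, C=8
  Job 3: p=6, C=14
  Job 4: p=8, C=22
  Job 5: p=12, C=34
Total completion time = 3 + 8 + 14 + 22 + 34 = 81

81


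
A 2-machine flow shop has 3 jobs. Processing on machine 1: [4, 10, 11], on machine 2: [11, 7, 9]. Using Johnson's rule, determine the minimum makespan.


Apply Johnson's rule:
  Group 1 (a <= b): [(1, 4, 11)]
  Group 2 (a > b): [(3, 11, 9), (2, 10, 7)]
Optimal job order: [1, 3, 2]
Schedule:
  Job 1: M1 done at 4, M2 done at 15
  Job 3: M1 done at 15, M2 done at 24
  Job 2: M1 done at 25, M2 done at 32
Makespan = 32

32


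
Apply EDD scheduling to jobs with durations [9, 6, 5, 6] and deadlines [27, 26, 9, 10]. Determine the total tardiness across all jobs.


Sort by due date (EDD order): [(5, 9), (6, 10), (6, 26), (9, 27)]
Compute completion times and tardiness:
  Job 1: p=5, d=9, C=5, tardiness=max(0,5-9)=0
  Job 2: p=6, d=10, C=11, tardiness=max(0,11-10)=1
  Job 3: p=6, d=26, C=17, tardiness=max(0,17-26)=0
  Job 4: p=9, d=27, C=26, tardiness=max(0,26-27)=0
Total tardiness = 1

1


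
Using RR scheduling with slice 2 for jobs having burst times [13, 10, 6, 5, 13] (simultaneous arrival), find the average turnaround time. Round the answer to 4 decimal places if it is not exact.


Time quantum = 2
Execution trace:
  J1 runs 2 units, time = 2
  J2 runs 2 units, time = 4
  J3 runs 2 units, time = 6
  J4 runs 2 units, time = 8
  J5 runs 2 units, time = 10
  J1 runs 2 units, time = 12
  J2 runs 2 units, time = 14
  J3 runs 2 units, time = 16
  J4 runs 2 units, time = 18
  J5 runs 2 units, time = 20
  J1 runs 2 units, time = 22
  J2 runs 2 units, time = 24
  J3 runs 2 units, time = 26
  J4 runs 1 units, time = 27
  J5 runs 2 units, time = 29
  J1 runs 2 units, time = 31
  J2 runs 2 units, time = 33
  J5 runs 2 units, time = 35
  J1 runs 2 units, time = 37
  J2 runs 2 units, time = 39
  J5 runs 2 units, time = 41
  J1 runs 2 units, time = 43
  J5 runs 2 units, time = 45
  J1 runs 1 units, time = 46
  J5 runs 1 units, time = 47
Finish times: [46, 39, 26, 27, 47]
Average turnaround = 185/5 = 37.0

37.0


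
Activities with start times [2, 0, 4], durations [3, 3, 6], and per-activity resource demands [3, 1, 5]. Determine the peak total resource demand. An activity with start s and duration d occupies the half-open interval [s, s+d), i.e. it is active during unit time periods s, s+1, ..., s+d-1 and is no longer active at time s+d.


Each activity i is active on [start_i, start_i + duration_i).
Compute total resource usage per time slot:
  t=0: active resources = [1], total = 1
  t=1: active resources = [1], total = 1
  t=2: active resources = [3, 1], total = 4
  t=3: active resources = [3], total = 3
  t=4: active resources = [3, 5], total = 8
  t=5: active resources = [5], total = 5
  t=6: active resources = [5], total = 5
  t=7: active resources = [5], total = 5
  t=8: active resources = [5], total = 5
  t=9: active resources = [5], total = 5
Peak resource demand = 8

8


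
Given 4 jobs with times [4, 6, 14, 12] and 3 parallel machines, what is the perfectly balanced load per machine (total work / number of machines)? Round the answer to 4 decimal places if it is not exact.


Total processing time = 4 + 6 + 14 + 12 = 36
Number of machines = 3
Ideal balanced load = 36 / 3 = 12.0

12.0


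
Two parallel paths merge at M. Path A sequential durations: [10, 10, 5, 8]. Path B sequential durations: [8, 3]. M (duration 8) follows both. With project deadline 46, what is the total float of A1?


Forward pass: ES(A1) = sum of predecessors on chain A = 0
EF = ES + duration = 0 + 10 = 10
Backward pass: LF(M) = deadline = 46; LS(M) = 46 - 8 = 38
LF(A1) = LS(M) - sum(successors on chain A) = 38 - 23 = 15
LS = LF - duration = 15 - 10 = 5
Total float = LS - ES = 5 - 0 = 5

5


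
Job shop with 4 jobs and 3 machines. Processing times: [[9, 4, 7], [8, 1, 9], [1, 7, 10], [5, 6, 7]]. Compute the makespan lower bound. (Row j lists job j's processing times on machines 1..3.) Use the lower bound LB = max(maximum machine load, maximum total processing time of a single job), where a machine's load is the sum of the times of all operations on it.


Machine loads:
  Machine 1: 9 + 8 + 1 + 5 = 23
  Machine 2: 4 + 1 + 7 + 6 = 18
  Machine 3: 7 + 9 + 10 + 7 = 33
Max machine load = 33
Job totals:
  Job 1: 20
  Job 2: 18
  Job 3: 18
  Job 4: 18
Max job total = 20
Lower bound = max(33, 20) = 33

33


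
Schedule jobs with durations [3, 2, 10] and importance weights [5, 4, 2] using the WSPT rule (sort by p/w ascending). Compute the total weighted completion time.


Compute p/w ratios and sort ascending (WSPT): [(2, 4), (3, 5), (10, 2)]
Compute weighted completion times:
  Job (p=2,w=4): C=2, w*C=4*2=8
  Job (p=3,w=5): C=5, w*C=5*5=25
  Job (p=10,w=2): C=15, w*C=2*15=30
Total weighted completion time = 63

63


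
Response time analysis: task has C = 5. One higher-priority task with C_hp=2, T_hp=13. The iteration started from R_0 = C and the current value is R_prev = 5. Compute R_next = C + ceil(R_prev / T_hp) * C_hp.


R_next = C + ceil(R_prev / T_hp) * C_hp
ceil(5 / 13) = ceil(0.3846) = 1
Interference = 1 * 2 = 2
R_next = 5 + 2 = 7

7


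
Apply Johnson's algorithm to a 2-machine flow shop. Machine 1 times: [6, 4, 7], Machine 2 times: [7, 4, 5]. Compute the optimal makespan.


Apply Johnson's rule:
  Group 1 (a <= b): [(2, 4, 4), (1, 6, 7)]
  Group 2 (a > b): [(3, 7, 5)]
Optimal job order: [2, 1, 3]
Schedule:
  Job 2: M1 done at 4, M2 done at 8
  Job 1: M1 done at 10, M2 done at 17
  Job 3: M1 done at 17, M2 done at 22
Makespan = 22

22


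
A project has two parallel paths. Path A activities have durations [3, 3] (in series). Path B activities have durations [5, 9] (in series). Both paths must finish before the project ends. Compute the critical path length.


Path A total = 3 + 3 = 6
Path B total = 5 + 9 = 14
Critical path = longest path = max(6, 14) = 14

14


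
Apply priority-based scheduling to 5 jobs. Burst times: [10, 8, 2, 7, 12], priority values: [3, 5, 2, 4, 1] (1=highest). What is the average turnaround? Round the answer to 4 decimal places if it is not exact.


Sort by priority (ascending = highest first):
Order: [(1, 12), (2, 2), (3, 10), (4, 7), (5, 8)]
Completion times:
  Priority 1, burst=12, C=12
  Priority 2, burst=2, C=14
  Priority 3, burst=10, C=24
  Priority 4, burst=7, C=31
  Priority 5, burst=8, C=39
Average turnaround = 120/5 = 24.0

24.0


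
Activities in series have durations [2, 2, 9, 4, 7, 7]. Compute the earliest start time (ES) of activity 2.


Activity 2 starts after activities 1 through 1 complete.
Predecessor durations: [2]
ES = 2 = 2

2


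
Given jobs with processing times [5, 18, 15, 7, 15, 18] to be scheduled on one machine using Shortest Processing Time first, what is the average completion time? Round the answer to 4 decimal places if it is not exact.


Sort jobs by processing time (SPT order): [5, 7, 15, 15, 18, 18]
Compute completion times sequentially:
  Job 1: processing = 5, completes at 5
  Job 2: processing = 7, completes at 12
  Job 3: processing = 15, completes at 27
  Job 4: processing = 15, completes at 42
  Job 5: processing = 18, completes at 60
  Job 6: processing = 18, completes at 78
Sum of completion times = 224
Average completion time = 224/6 = 37.3333

37.3333


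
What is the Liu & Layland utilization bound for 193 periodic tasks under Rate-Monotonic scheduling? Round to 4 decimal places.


Compute 2^(1/193) = 1.0035978931
Subtract 1: 1.0035978931 - 1 = 0.0035978931
Multiply by n: 193 * 0.0035978931 = 0.6943933683
Round to 4 dp: 0.6944

0.6944


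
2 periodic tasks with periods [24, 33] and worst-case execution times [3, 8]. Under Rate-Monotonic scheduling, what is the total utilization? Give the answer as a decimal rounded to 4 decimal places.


Compute individual utilizations (exact fractions):
  Task 1: C/T = 3/24 = 1/8 (approx. 0.125)
  Task 2: C/T = 8/33 (approx. 0.2424)
Total utilization U = 1/8 + 8/33 = 97/264
Rounded to 4 decimal places: U = 0.3674
RM (Liu & Layland) bound for 2 tasks = 0.828427; compare with U = 97/264 (approx. 0.367424)
U <= bound, so schedulable by RM sufficient condition.

0.3674


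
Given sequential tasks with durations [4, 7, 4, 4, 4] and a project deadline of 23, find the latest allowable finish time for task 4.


LF(activity 4) = deadline - sum of successor durations
Successors: activities 5 through 5 with durations [4]
Sum of successor durations = 4
LF = 23 - 4 = 19

19


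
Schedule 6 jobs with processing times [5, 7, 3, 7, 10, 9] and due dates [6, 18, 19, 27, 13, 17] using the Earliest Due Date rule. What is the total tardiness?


Sort by due date (EDD order): [(5, 6), (10, 13), (9, 17), (7, 18), (3, 19), (7, 27)]
Compute completion times and tardiness:
  Job 1: p=5, d=6, C=5, tardiness=max(0,5-6)=0
  Job 2: p=10, d=13, C=15, tardiness=max(0,15-13)=2
  Job 3: p=9, d=17, C=24, tardiness=max(0,24-17)=7
  Job 4: p=7, d=18, C=31, tardiness=max(0,31-18)=13
  Job 5: p=3, d=19, C=34, tardiness=max(0,34-19)=15
  Job 6: p=7, d=27, C=41, tardiness=max(0,41-27)=14
Total tardiness = 51

51


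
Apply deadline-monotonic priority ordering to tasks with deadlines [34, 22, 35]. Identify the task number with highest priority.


Sort tasks by relative deadline (ascending):
  Task 2: deadline = 22
  Task 1: deadline = 34
  Task 3: deadline = 35
Priority order (highest first): [2, 1, 3]
Highest priority task = 2

2


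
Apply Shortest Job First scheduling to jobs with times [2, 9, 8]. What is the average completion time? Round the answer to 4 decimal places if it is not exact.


SJF order (ascending): [2, 8, 9]
Completion times:
  Job 1: burst=2, C=2
  Job 2: burst=8, C=10
  Job 3: burst=9, C=19
Average completion = 31/3 = 10.3333

10.3333


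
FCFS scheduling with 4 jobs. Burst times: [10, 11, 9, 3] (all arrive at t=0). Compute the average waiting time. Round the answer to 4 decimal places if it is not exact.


FCFS order (as given): [10, 11, 9, 3]
Waiting times:
  Job 1: wait = 0
  Job 2: wait = 10
  Job 3: wait = 21
  Job 4: wait = 30
Sum of waiting times = 61
Average waiting time = 61/4 = 15.25

15.25


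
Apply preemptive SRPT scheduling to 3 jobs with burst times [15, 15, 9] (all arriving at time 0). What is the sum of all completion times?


Since all jobs arrive at t=0, SRPT equals SPT ordering.
SPT order: [9, 15, 15]
Completion times:
  Job 1: p=9, C=9
  Job 2: p=15, C=24
  Job 3: p=15, C=39
Total completion time = 9 + 24 + 39 = 72

72


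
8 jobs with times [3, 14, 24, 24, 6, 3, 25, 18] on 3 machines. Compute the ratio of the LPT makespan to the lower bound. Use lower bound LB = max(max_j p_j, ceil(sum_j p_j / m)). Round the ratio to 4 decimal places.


LPT order: [25, 24, 24, 18, 14, 6, 3, 3]
Machine loads after assignment: [37, 42, 38]
LPT makespan = 42
Lower bound = max(max_job, ceil(total/3)) = max(25, 39) = 39
Ratio = 42 / 39 = 1.0769

1.0769


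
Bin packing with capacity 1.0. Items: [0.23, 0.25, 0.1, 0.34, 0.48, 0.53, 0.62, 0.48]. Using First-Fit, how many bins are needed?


Place items sequentially using First-Fit:
  Item 0.23 -> new Bin 1
  Item 0.25 -> Bin 1 (now 0.48)
  Item 0.1 -> Bin 1 (now 0.58)
  Item 0.34 -> Bin 1 (now 0.92)
  Item 0.48 -> new Bin 2
  Item 0.53 -> new Bin 3
  Item 0.62 -> new Bin 4
  Item 0.48 -> Bin 2 (now 0.96)
Total bins used = 4

4


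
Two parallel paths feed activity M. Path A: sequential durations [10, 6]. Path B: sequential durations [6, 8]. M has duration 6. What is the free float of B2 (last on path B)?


ES(B2) = sum of predecessors on chain B = 6
EF(B2) = ES + duration = 6 + 8 = 14
Successor of B2 is M. ES(M) = max(sum(A), sum(B)) = max(16, 14) = 16
Free float = ES(successor) - EF(current) = 16 - 14 = 2

2


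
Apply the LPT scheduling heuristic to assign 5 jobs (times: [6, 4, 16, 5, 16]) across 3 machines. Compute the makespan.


Sort jobs in decreasing order (LPT): [16, 16, 6, 5, 4]
Assign each job to the least loaded machine:
  Machine 1: jobs [16], load = 16
  Machine 2: jobs [16], load = 16
  Machine 3: jobs [6, 5, 4], load = 15
Makespan = max load = 16

16


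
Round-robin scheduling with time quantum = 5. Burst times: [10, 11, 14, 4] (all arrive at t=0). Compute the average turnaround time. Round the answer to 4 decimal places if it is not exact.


Time quantum = 5
Execution trace:
  J1 runs 5 units, time = 5
  J2 runs 5 units, time = 10
  J3 runs 5 units, time = 15
  J4 runs 4 units, time = 19
  J1 runs 5 units, time = 24
  J2 runs 5 units, time = 29
  J3 runs 5 units, time = 34
  J2 runs 1 units, time = 35
  J3 runs 4 units, time = 39
Finish times: [24, 35, 39, 19]
Average turnaround = 117/4 = 29.25

29.25


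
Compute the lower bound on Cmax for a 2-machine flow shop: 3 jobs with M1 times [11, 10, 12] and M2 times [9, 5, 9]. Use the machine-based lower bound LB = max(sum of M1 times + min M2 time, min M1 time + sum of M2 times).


LB1 = sum(M1 times) + min(M2 times) = 33 + 5 = 38
LB2 = min(M1 times) + sum(M2 times) = 10 + 23 = 33
Lower bound = max(LB1, LB2) = max(38, 33) = 38

38


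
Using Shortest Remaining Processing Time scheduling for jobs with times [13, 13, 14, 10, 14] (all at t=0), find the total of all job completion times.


Since all jobs arrive at t=0, SRPT equals SPT ordering.
SPT order: [10, 13, 13, 14, 14]
Completion times:
  Job 1: p=10, C=10
  Job 2: p=13, C=23
  Job 3: p=13, C=36
  Job 4: p=14, C=50
  Job 5: p=14, C=64
Total completion time = 10 + 23 + 36 + 50 + 64 = 183

183


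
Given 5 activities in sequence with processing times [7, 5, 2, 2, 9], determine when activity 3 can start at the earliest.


Activity 3 starts after activities 1 through 2 complete.
Predecessor durations: [7, 5]
ES = 7 + 5 = 12

12
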